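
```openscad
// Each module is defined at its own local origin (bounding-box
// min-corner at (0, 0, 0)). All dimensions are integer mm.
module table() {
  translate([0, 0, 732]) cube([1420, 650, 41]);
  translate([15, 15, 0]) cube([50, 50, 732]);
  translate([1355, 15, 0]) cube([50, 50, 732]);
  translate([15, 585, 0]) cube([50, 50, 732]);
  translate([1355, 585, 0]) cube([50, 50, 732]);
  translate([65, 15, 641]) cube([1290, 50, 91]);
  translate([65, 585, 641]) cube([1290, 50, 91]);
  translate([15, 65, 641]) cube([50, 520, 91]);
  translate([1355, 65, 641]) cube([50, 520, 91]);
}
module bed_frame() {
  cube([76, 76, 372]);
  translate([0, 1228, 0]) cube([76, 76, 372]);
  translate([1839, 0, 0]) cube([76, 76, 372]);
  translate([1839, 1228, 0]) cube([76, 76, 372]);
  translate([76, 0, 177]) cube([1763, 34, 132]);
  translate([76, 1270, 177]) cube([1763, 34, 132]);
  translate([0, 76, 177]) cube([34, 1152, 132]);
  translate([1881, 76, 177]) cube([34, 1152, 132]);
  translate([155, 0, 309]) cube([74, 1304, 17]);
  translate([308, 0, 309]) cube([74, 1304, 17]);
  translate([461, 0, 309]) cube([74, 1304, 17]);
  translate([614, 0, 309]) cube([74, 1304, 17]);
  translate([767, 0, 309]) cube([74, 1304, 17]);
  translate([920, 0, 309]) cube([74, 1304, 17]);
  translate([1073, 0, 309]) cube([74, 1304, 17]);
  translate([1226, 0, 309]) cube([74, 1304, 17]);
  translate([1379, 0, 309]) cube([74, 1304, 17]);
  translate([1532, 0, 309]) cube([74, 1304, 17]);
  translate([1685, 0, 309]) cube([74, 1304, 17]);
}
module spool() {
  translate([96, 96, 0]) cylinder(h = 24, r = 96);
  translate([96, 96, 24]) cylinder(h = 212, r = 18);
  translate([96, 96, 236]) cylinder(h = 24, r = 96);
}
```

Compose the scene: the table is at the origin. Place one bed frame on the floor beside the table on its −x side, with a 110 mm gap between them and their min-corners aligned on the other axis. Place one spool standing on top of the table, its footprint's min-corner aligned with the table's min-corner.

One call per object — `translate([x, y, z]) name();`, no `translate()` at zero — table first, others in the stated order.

table();
translate([-2025, 0, 0]) bed_frame();
translate([0, 0, 773]) spool();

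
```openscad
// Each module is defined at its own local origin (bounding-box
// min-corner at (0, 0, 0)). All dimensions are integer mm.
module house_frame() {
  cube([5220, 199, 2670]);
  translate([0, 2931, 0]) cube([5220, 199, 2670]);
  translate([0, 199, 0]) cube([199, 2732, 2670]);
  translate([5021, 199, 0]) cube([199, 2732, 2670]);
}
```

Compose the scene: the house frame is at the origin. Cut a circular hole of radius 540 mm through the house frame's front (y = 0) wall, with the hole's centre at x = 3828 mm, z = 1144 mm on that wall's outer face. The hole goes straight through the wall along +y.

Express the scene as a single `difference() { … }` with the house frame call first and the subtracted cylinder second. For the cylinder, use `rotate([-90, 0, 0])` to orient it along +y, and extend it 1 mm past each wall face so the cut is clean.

difference() {
  house_frame();
  translate([3828, -1, 1144]) rotate([-90, 0, 0]) cylinder(h = 201, r = 540);
}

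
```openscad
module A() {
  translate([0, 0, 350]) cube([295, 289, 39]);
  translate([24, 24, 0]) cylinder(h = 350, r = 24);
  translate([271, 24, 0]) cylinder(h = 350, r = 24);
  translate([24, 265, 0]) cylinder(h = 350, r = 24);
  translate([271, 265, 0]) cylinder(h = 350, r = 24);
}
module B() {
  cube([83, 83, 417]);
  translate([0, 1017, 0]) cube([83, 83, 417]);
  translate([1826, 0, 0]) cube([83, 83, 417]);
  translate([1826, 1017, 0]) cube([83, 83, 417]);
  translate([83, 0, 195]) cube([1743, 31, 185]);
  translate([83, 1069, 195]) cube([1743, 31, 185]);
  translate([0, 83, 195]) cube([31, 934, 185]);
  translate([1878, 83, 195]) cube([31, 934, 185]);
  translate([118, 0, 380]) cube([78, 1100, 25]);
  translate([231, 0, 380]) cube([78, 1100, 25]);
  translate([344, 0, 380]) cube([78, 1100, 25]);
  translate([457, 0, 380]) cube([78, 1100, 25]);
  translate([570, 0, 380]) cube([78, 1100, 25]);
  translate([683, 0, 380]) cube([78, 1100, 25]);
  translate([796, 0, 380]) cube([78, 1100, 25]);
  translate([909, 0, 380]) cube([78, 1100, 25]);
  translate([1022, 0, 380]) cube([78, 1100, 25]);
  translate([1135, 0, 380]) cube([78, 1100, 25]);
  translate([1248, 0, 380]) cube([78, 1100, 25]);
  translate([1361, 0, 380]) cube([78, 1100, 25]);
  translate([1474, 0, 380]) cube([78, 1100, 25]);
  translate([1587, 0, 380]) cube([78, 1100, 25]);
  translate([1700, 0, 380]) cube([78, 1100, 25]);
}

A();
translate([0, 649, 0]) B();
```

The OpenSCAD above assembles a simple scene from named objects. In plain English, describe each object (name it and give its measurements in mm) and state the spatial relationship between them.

A is a four-legged stool. The seat is 295×289 mm, 39 mm thick, top at z = 389 mm. It stands on four round legs, each 48 mm in diameter, from z = 0 to the seat underside, each leg's axis is inset half a diameter from the nearest pair of seat edges (so the leg's bounding box is flush with the corner).

B is a bed frame 1909 mm long (x) by 1100 mm wide (y). Four 83×83 mm corner posts, 417 mm tall, at the corners of the footprint. Four rails of 31 mm thickness and 185 mm height run between adjacent posts with their undersides at z = 195 mm, their outer faces flush with the outside of the frame (the two x-running rails run between the posts' inner faces; the two y-running rails run between the posts' inner faces). 15 slats, each 78 mm wide (x) and 25 mm thick, lie across the top of the two x-running rails, running the full 1100 mm width of the frame in y; the slats are evenly spaced along x between the inner faces of the end posts with equal gaps (rounded down to the nearest mm) at the −x end and between each pair — any rounding remainder accumulates at the +x end.

The bed frame is on the floor beside the stool on its +y side.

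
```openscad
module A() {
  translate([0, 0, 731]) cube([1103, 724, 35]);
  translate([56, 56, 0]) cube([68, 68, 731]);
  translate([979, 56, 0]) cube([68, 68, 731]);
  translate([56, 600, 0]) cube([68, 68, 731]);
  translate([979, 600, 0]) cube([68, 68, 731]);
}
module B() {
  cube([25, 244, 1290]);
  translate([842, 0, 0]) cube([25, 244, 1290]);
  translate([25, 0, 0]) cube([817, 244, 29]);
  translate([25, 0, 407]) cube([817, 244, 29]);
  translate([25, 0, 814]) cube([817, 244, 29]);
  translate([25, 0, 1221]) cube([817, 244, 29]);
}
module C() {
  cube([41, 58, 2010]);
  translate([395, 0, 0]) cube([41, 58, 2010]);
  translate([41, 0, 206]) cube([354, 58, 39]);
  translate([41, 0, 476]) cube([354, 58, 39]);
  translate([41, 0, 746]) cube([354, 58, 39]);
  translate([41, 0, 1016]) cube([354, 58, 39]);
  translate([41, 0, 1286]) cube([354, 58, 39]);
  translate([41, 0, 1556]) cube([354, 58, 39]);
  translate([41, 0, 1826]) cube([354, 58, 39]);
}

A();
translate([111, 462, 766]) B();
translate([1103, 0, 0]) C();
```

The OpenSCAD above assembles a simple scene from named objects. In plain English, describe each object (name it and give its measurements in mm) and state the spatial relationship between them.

A is a table: top 1103 mm (x) × 724 mm (y), 35 mm thick, upper face at z = 766 mm, on four 68×68 mm square legs, each inset 56 mm from the nearest pair of top edges, running from z = 0 to the bottom of the top.

B is a bookshelf 867 mm wide overall, 244 mm deep and 1290 mm tall. The two sides are 25 mm thick vertical panels. 4 horizontal shelves of 29 mm thickness span between the inner faces of the sides; the lowest shelf sits on the floor and shelves are stacked with a clear vertical gap of 378 mm between each pair.

C is a straight ladder. Two 41×58 mm vertical rails, 2010 mm tall, stand 436 mm apart (outside-to-outside) with their front faces coplanar on the −y side. 7 rungs, each 58 mm deep and 39 mm tall, span between the inner faces of the rails, front faces flush with the rails. The lowest rung's underside is at z = 206 mm and rungs are spaced 270 mm apart (underside to underside).

The bookshelf is on top of the table. The ladder is against the table's +x side, with their −y faces flush.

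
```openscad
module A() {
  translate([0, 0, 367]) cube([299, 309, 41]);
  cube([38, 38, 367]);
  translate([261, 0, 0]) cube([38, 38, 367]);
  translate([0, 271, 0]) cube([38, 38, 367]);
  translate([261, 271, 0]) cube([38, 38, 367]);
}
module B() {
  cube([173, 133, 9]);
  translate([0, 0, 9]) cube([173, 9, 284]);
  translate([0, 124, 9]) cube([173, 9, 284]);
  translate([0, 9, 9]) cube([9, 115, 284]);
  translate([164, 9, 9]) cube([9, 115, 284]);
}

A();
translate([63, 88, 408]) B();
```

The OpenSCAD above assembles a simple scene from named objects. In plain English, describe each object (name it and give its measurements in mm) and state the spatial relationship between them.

A is a four-legged stool. The seat is a 299×309×41 mm slab whose top surface is at z = 408 mm; four square legs, each 38×38 mm in cross-section, run from the floor (z = 0) to the underside of the seat, each flush with a corner of the seat.

B is an open-topped rectangular box: outside dimensions 173×133×293 mm, with a uniform wall and base thickness of 9 mm. The base is a full 173×133 slab on the floor; four walls sit on top of the base. The front and back walls (the −y and +y sides) span the full width; the two side walls fit between them.

The open box is on top of the stool, centred.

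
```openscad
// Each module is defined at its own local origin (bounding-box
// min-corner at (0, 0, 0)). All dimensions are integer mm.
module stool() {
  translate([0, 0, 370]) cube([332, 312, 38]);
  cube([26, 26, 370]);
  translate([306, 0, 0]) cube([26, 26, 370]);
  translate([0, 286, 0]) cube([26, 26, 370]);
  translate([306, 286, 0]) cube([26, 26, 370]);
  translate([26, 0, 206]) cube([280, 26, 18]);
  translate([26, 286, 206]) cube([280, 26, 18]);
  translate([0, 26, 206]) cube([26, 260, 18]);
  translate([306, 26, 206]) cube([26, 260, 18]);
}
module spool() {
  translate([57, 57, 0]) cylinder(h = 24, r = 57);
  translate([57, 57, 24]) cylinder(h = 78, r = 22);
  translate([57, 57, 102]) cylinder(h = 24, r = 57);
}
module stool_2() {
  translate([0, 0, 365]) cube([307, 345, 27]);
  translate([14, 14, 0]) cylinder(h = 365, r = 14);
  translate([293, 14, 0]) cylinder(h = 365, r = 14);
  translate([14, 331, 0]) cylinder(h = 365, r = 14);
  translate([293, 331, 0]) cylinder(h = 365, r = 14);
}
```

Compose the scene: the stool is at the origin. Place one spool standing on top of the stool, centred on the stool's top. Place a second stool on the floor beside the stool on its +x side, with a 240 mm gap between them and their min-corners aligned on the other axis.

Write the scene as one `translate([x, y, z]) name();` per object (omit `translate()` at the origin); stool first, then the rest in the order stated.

stool();
translate([109, 99, 408]) spool();
translate([572, 0, 0]) stool_2();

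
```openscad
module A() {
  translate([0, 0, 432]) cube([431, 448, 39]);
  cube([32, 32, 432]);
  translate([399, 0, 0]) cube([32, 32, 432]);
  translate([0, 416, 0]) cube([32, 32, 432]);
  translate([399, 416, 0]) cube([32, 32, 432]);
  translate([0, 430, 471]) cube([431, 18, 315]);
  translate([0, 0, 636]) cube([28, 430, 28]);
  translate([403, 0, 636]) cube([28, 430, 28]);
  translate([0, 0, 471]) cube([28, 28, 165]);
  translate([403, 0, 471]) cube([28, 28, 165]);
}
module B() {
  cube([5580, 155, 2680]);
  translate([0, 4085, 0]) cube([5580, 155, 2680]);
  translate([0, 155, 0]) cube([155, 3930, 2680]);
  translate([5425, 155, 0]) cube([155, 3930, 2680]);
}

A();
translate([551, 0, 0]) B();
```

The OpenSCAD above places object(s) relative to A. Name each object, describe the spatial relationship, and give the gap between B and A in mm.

The house frame's nearest face is 120 mm from the chair's +x face.

A is a chair. B is a house frame. The house frame is on the floor beside the chair on its +x side. The gap between the house frame and the chair is 120 mm.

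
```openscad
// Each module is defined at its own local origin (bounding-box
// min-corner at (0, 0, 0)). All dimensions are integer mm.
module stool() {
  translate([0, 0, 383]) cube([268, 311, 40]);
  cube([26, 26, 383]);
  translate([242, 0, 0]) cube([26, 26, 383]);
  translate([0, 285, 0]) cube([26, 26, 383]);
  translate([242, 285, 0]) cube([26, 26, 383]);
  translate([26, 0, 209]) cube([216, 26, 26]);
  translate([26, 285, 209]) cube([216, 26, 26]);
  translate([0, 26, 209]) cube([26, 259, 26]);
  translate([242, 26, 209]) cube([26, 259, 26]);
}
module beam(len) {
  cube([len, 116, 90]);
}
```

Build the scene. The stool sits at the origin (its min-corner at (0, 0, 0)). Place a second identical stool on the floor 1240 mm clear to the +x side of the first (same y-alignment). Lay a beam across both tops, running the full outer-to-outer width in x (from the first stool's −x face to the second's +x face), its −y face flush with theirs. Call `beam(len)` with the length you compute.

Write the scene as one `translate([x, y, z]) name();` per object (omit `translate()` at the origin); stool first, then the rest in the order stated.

stool();
translate([1508, 0, 0]) stool();
translate([0, 0, 423]) beam(1776);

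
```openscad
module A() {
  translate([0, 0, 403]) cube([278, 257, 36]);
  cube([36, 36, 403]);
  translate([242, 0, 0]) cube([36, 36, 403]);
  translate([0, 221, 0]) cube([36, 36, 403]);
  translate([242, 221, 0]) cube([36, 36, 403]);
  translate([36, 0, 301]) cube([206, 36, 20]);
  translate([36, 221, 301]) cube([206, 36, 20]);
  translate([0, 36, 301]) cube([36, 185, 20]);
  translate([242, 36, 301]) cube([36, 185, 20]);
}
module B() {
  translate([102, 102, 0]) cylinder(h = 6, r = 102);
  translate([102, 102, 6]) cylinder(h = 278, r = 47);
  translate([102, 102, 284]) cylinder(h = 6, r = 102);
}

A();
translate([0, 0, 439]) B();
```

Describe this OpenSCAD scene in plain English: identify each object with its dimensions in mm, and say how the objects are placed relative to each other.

A is a four-legged stool. The seat is a 278×257×36 mm slab whose top surface is at z = 439 mm; four square legs, each 36×36 mm in cross-section, run from the floor (z = 0) to the underside of the seat, each flush with a corner of the seat. Four stretchers, 36 mm wide and 20 mm tall, connect adjacent legs with their undersides at z = 301 mm, each running between the inner faces of the legs it joins and aligned with the legs' outer faces on the other axis.

B is a spool: two coaxial disc flanges of radius 102 mm and thickness 6 mm, joined by a core cylinder of radius 47 mm and height 278 mm. The lower flange rests on z = 0 and the three cylinders share a vertical axis.

The spool is on top of the stool.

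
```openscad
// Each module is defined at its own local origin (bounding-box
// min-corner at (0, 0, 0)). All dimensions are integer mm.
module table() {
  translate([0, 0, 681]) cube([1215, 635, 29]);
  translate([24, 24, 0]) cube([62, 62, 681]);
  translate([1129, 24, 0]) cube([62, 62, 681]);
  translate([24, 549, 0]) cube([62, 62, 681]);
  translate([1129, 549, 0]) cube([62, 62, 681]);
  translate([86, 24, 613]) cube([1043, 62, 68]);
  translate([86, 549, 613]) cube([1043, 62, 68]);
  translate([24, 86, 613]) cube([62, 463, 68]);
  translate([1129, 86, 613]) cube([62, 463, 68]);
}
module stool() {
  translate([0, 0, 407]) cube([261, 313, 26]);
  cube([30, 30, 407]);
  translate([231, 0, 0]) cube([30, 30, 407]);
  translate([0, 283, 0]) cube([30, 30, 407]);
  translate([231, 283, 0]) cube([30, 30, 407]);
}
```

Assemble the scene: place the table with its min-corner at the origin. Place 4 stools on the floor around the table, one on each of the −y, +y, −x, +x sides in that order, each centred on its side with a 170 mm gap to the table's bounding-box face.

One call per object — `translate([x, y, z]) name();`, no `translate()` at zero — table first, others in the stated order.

table();
translate([477, -483, 0]) stool();
translate([477, 805, 0]) stool();
translate([-431, 161, 0]) stool();
translate([1385, 161, 0]) stool();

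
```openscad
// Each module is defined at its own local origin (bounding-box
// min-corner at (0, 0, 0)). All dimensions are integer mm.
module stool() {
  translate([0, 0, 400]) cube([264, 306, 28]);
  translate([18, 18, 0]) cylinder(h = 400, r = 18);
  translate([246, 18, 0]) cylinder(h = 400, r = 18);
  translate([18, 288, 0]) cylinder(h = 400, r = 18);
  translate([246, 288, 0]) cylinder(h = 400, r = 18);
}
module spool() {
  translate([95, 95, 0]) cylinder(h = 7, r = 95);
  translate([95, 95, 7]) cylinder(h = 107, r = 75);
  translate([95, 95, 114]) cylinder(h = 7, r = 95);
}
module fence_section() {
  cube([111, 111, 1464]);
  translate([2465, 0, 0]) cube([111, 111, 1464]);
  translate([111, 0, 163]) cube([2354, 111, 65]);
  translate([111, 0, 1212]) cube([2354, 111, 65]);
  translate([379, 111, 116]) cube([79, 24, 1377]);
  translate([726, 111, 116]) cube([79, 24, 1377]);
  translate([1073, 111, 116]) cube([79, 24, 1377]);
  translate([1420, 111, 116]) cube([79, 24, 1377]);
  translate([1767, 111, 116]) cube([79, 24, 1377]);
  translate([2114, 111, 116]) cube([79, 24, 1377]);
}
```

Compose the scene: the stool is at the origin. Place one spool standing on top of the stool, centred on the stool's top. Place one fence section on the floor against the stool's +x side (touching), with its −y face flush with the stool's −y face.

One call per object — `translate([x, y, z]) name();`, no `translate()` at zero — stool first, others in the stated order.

stool();
translate([37, 58, 428]) spool();
translate([264, 0, 0]) fence_section();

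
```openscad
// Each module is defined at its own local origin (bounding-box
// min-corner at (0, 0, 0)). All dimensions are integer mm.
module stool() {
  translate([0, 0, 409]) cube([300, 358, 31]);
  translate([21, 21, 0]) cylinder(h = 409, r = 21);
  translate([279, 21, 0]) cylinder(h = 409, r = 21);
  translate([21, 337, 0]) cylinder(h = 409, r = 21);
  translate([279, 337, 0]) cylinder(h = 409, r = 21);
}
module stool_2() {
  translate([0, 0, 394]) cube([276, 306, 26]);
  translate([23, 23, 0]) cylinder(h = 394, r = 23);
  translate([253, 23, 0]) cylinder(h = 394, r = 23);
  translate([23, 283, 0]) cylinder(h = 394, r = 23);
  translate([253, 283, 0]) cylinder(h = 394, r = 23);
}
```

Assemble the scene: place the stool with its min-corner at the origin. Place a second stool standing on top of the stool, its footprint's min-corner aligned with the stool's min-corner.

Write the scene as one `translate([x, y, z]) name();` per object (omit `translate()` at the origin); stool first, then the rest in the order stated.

stool();
translate([0, 0, 440]) stool_2();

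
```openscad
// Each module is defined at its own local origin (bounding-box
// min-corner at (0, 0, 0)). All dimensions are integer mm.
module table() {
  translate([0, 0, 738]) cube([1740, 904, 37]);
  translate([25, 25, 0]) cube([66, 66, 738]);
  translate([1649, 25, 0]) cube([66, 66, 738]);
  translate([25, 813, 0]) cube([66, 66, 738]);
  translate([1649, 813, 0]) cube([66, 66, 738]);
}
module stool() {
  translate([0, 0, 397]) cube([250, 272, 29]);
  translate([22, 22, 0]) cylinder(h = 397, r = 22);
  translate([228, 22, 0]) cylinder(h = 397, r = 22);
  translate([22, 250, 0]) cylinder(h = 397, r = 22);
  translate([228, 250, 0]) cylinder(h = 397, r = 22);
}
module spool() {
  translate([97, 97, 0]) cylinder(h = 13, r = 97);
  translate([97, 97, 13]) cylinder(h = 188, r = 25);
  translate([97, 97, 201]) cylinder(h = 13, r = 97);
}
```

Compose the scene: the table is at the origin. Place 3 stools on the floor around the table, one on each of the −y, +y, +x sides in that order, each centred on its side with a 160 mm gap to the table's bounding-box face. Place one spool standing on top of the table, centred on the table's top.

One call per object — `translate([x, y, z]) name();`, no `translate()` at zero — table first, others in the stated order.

table();
translate([745, -432, 0]) stool();
translate([745, 1064, 0]) stool();
translate([1900, 316, 0]) stool();
translate([773, 355, 775]) spool();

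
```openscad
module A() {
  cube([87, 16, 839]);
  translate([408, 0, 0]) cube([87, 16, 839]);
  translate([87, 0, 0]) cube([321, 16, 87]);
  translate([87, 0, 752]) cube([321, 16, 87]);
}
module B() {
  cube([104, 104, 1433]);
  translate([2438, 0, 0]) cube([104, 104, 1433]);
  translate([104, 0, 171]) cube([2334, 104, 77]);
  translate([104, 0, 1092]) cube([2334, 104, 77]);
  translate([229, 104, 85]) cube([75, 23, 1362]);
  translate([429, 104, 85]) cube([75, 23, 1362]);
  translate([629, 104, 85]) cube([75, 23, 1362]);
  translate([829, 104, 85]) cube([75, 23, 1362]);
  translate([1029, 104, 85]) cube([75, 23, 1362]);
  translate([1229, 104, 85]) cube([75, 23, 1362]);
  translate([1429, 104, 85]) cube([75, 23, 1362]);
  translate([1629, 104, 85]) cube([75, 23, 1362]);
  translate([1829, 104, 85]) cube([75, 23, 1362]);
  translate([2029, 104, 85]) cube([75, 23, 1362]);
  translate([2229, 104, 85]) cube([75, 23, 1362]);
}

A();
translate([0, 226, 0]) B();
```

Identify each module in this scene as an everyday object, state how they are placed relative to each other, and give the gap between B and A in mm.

The fence section's nearest face is 210 mm from the picture frame's +y face.

A is a picture frame. B is a fence section. The fence section is on the floor beside the picture frame on its +y side. The gap between the fence section and the picture frame is 210 mm.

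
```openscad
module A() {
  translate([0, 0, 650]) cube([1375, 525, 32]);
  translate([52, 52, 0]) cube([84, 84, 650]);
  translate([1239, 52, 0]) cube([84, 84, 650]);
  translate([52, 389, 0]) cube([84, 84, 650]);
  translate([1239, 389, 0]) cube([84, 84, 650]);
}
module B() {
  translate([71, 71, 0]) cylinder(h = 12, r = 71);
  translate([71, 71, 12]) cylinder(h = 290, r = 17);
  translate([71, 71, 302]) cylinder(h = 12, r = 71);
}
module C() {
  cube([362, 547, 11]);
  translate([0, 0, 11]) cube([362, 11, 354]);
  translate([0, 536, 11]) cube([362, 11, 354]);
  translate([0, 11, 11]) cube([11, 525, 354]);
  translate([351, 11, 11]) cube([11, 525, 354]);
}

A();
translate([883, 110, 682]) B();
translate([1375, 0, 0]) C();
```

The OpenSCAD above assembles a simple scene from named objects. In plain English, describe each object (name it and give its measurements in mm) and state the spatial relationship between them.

A is a rectangular dining table. The top is 1375×525×32 mm with its upper surface at z = 682 mm. It stands on four 84×84 mm square legs, each inset 52 mm from the nearest pair of top edges, running from the floor to the underside of the top.

B is a spool: two coaxial disc flanges of radius 71 mm and thickness 12 mm, joined by a core cylinder of radius 17 mm and height 290 mm. The lower flange rests on z = 0 and the three cylinders share a vertical axis.

C is an open-topped rectangular box: outside dimensions 362×547×365 mm, with a uniform wall and base thickness of 11 mm. The base is a full 362×547 slab on the floor; four walls sit on top of the base. The front and back walls (the −y and +y sides) span the full width; the two side walls fit between them.

The spool is on top of the table. The open box is against the table's +x side, with their −y faces flush.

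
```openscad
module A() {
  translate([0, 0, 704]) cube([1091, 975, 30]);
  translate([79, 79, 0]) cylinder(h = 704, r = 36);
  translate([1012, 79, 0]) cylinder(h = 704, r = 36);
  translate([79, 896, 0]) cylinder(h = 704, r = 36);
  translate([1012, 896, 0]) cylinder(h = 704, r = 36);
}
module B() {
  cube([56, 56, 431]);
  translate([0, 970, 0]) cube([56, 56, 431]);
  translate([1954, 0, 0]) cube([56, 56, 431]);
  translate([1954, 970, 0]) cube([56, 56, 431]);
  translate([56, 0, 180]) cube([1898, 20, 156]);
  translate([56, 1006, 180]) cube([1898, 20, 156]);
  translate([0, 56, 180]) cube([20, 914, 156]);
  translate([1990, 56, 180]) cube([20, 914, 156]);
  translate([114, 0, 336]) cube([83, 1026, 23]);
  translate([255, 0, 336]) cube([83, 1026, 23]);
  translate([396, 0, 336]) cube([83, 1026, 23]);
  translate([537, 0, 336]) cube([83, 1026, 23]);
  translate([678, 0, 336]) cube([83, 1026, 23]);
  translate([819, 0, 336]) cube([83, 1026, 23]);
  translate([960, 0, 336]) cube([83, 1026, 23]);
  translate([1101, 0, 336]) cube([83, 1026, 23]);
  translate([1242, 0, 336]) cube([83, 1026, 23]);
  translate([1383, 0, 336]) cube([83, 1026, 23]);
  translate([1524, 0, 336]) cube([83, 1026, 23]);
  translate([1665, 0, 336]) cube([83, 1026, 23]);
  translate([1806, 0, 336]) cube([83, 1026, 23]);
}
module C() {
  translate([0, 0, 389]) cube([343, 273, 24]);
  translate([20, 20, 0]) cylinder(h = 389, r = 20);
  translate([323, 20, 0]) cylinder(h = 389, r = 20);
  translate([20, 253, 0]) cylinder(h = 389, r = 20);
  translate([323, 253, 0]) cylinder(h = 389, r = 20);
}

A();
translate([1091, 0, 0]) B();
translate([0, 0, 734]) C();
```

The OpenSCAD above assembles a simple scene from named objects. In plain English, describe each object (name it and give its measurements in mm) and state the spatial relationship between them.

A is a rectangular dining table. The top is 1091×975×30 mm with its upper surface at z = 734 mm. It stands on four round legs of 72 mm diameter, each leg's bounding box inset 43 mm from the nearest pair of top edges, running from the floor to the underside of the top.

B is a bed frame 2010 mm long (x) by 1026 mm wide (y). Four 56×56 mm corner posts, 431 mm tall, at the corners of the footprint. Four rails of 20 mm thickness and 156 mm height run between adjacent posts with their undersides at z = 180 mm, their outer faces flush with the outside of the frame (the two x-running rails run between the posts' inner faces; the two y-running rails run between the posts' inner faces). 13 slats, each 83 mm wide (x) and 23 mm thick, lie across the top of the two x-running rails, running the full 1026 mm width of the frame in y; the slats are evenly spaced along x between the inner faces of the end posts with equal gaps (rounded down to the nearest mm) at the −x end and between each pair — any rounding remainder accumulates at the +x end.

C is a four-legged stool. The seat is a 343×273×24 mm slab whose top surface is at z = 413 mm; four round legs, each 40 mm in diameter, run from the floor (z = 0) to the underside of the seat, each leg's axis is inset half a diameter from the nearest pair of seat edges (so the leg's bounding box is flush with the corner).

The bed frame is against the table's +x side, with their −y faces flush. The stool is on top of the table.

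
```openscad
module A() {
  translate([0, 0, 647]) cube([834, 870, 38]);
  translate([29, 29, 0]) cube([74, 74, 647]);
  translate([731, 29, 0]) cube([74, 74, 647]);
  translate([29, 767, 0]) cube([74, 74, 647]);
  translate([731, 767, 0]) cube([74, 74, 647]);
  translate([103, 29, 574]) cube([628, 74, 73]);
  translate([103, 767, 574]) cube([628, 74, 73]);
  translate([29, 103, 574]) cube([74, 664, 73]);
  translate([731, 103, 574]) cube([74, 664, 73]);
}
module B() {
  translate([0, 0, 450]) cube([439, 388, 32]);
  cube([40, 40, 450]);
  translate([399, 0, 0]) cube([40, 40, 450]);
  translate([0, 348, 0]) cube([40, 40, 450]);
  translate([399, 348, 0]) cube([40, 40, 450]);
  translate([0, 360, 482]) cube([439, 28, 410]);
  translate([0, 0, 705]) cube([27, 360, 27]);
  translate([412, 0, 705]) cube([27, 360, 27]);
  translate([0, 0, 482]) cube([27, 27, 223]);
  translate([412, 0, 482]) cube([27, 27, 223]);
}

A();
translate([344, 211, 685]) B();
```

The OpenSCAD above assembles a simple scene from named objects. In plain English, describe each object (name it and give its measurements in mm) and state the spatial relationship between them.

A is a table with a 834×870 mm rectangular top, 38 mm thick, top surface at z = 685 mm, supported by four 74×74 mm square legs, each inset 29 mm from the nearest pair of top edges, running from the floor. Four apron rails, 74 mm thick and 73 mm tall, run between adjacent legs with their top edges flush with the underside of the top and their outer faces flush with the legs' outer faces.

B is a chair. The seat is a 439×388×32 mm slab with its top at z = 482 mm, on four 40×40 mm corner legs (flush with the seat edges, standing on z = 0). A flat backrest 28 mm thick, 410 mm tall, spans the full seat width and rises from the seat top along its +y edge, rear face flush with the rear of the seat. Two armrests of 27×27 mm section run along each side from the seat's front edge to the front of the backrest, top faces 250 mm above the seat top and outer faces flush with the seat's x-edges; a 27×27 mm post under the front of each armrest stands on the seat at the front corner.

The chair is on top of the table.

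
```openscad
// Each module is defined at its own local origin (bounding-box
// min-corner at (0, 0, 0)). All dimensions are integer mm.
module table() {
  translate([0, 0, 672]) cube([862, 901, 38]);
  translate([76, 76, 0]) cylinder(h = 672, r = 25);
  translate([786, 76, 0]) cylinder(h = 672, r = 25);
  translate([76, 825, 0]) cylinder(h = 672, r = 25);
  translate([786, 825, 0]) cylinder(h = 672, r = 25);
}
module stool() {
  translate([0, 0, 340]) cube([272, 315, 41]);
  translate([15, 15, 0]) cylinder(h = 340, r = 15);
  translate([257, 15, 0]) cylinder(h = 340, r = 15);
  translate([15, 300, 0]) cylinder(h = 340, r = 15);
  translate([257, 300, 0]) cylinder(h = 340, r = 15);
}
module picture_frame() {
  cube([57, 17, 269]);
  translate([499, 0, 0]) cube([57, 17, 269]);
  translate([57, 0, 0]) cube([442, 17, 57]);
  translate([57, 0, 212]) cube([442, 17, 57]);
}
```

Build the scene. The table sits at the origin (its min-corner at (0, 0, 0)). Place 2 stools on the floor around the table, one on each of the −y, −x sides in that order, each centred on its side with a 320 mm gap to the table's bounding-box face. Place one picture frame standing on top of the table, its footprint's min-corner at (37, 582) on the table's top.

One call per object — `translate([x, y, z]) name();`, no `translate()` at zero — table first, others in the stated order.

table();
translate([295, -635, 0]) stool();
translate([-592, 293, 0]) stool();
translate([37, 582, 710]) picture_frame();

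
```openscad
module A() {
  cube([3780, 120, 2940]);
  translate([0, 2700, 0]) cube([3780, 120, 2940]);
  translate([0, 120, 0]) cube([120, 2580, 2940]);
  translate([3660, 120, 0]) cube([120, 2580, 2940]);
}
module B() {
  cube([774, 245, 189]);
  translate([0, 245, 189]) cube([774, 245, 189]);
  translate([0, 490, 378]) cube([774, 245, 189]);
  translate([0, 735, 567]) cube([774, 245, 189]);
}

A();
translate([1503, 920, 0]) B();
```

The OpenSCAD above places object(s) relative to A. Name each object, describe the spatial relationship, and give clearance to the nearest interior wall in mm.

A is a house frame. B is a staircase. The staircase sits inside the house frame, centred. The clearance to the nearest interior wall is 800 mm.

Clearances: x = 1383, y = 800; minimum 800 mm.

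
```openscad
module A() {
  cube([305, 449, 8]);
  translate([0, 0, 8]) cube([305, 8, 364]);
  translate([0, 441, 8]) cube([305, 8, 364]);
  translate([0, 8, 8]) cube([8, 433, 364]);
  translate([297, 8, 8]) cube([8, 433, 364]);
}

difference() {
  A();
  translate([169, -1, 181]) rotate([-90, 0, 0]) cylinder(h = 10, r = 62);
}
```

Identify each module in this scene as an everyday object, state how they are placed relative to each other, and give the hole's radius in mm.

The subtracted cylinder has r = 62 mm.

A is an open box. The open box has a circular hole through its front wall. The hole's radius is 62 mm.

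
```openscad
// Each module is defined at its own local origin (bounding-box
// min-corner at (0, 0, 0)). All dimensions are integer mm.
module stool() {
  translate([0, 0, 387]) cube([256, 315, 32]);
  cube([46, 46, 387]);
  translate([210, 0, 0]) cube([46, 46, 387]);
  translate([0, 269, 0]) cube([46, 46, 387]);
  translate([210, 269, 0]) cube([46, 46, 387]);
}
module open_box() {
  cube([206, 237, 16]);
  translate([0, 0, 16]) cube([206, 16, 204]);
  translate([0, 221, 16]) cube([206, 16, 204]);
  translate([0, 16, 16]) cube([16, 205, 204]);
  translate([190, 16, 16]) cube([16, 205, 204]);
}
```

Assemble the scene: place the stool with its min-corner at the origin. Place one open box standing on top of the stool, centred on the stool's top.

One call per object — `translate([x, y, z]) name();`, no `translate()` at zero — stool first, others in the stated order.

stool();
translate([25, 39, 419]) open_box();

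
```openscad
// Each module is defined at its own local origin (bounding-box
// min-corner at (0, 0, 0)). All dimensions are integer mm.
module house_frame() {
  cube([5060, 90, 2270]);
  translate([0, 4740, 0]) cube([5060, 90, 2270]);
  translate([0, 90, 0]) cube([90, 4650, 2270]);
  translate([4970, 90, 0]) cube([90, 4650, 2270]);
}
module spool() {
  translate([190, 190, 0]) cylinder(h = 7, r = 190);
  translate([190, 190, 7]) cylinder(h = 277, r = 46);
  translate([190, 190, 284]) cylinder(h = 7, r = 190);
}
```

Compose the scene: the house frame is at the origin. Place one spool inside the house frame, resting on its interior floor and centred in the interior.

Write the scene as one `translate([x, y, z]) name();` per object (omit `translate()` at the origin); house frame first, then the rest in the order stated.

house_frame();
translate([2340, 2225, 0]) spool();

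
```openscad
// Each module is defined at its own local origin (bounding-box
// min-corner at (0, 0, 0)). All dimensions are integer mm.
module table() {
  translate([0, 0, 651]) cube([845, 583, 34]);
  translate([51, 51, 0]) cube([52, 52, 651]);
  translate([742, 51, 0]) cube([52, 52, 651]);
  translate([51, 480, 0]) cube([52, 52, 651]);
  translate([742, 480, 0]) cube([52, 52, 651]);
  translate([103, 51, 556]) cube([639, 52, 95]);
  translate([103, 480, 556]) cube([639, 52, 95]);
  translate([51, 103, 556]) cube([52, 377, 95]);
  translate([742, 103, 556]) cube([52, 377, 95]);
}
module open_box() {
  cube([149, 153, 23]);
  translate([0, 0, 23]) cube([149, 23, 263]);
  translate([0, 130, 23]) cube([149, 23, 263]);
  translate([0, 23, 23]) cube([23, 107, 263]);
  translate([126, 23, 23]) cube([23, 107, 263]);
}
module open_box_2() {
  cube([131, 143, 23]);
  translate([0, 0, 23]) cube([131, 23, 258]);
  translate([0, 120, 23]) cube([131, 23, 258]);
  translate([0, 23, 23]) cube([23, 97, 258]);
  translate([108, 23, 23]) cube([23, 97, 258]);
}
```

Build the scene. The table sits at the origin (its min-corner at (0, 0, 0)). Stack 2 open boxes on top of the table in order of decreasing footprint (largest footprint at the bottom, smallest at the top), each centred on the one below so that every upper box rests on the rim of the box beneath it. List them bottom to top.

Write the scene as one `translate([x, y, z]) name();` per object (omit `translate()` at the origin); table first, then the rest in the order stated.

table();
translate([348, 215, 685]) open_box();
translate([357, 220, 971]) open_box_2();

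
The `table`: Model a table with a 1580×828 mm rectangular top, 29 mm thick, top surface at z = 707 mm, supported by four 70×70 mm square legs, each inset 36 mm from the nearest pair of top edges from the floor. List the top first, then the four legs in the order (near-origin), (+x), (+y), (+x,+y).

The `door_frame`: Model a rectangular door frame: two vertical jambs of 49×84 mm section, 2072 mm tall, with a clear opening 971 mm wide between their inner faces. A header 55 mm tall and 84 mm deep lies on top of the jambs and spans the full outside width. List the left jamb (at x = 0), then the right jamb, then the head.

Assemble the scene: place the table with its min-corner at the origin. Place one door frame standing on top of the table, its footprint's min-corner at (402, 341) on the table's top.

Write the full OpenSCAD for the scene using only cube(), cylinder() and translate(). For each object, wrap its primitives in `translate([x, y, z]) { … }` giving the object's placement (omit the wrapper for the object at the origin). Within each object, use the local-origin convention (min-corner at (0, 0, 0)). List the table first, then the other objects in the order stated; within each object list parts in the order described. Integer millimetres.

translate([0, 0, 678]) cube([1580, 828, 29]);
translate([36, 36, 0]) cube([70, 70, 678]);
translate([1474, 36, 0]) cube([70, 70, 678]);
translate([36, 722, 0]) cube([70, 70, 678]);
translate([1474, 722, 0]) cube([70, 70, 678]);
translate([402, 341, 707]) {
  cube([49, 84, 2072]);
  translate([1020, 0, 0]) cube([49, 84, 2072]);
  translate([0, 0, 2072]) cube([1069, 84, 55]);
}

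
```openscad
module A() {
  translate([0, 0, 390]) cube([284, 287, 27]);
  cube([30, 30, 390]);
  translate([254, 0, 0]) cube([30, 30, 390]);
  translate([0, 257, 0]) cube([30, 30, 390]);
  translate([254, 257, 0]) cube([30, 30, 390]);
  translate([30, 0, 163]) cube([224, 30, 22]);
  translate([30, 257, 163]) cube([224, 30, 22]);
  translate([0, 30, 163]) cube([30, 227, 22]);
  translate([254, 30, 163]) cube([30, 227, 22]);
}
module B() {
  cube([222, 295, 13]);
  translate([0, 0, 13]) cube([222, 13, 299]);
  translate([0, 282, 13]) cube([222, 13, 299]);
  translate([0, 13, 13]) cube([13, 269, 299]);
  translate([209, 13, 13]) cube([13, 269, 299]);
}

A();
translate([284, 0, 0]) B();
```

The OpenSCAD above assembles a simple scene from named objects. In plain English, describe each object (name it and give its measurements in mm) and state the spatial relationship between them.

A is a four-legged stool. The seat is 284×287 mm, 27 mm thick, top at z = 417 mm. It stands on four square legs, each 30×30 mm in cross-section, from z = 0 to the seat underside, each flush with a corner of the seat. Four stretchers, 30 mm wide and 22 mm tall, connect adjacent legs with their undersides at z = 163 mm, each running between the inner faces of the legs it joins and aligned with the legs' outer faces on the other axis.

B is an open-topped rectangular box: outside dimensions 222×295×312 mm, with a uniform wall and base thickness of 13 mm. The base is a full 222×295 slab on the floor; four walls sit on top of the base. The front and back walls (the −y and +y sides) span the full width; the two side walls fit between them.

The open box is against the stool's +x side, with their −y faces flush.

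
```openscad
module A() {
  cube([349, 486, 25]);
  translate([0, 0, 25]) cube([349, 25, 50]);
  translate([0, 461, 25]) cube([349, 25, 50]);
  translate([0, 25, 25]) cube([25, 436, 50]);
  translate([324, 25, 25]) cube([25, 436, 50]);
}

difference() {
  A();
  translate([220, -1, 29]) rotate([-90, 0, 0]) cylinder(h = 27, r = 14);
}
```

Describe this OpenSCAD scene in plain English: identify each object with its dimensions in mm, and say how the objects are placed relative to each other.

A is an open storage box with external size 349×486×75 mm and wall thickness 25 mm (the base is also 25 mm thick). The base covers the whole footprint; the four walls stand on the base, with the y-facing walls full-width and the x-facing walls fitting between their inner faces.

The open box has a circular hole of radius 14 mm through its front wall, centred at (x = 220, z = 29).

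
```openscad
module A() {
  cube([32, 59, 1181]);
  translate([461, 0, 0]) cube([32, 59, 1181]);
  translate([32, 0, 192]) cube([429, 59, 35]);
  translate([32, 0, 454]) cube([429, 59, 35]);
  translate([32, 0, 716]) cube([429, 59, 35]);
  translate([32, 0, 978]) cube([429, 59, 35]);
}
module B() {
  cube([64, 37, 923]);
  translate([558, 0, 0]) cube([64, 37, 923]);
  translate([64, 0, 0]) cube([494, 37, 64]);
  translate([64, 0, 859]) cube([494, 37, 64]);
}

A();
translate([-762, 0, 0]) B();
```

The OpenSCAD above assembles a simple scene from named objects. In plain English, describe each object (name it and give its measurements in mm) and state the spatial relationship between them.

A is a wooden ladder with two side rails of 32×59 mm section and 1181 mm height, set 493 mm apart overall. Between them run 4 rectangular rungs (59 mm deep, 35 mm thick), front faces flush with the rails' −y face. The bottom of the first rung is 192 mm above the floor and each subsequent rung is 262 mm higher than the one below.

B is a rectangular picture frame lying in the x–z plane (depth along y). The opening is 494 mm wide (x) by 795 mm tall (z), surrounded by a border 64 mm wide on all four sides. The frame is 37 mm deep and is made of two full-height vertical stiles with two horizontal rails fitted between them.

The picture frame is on the floor beside the ladder on its −x side.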